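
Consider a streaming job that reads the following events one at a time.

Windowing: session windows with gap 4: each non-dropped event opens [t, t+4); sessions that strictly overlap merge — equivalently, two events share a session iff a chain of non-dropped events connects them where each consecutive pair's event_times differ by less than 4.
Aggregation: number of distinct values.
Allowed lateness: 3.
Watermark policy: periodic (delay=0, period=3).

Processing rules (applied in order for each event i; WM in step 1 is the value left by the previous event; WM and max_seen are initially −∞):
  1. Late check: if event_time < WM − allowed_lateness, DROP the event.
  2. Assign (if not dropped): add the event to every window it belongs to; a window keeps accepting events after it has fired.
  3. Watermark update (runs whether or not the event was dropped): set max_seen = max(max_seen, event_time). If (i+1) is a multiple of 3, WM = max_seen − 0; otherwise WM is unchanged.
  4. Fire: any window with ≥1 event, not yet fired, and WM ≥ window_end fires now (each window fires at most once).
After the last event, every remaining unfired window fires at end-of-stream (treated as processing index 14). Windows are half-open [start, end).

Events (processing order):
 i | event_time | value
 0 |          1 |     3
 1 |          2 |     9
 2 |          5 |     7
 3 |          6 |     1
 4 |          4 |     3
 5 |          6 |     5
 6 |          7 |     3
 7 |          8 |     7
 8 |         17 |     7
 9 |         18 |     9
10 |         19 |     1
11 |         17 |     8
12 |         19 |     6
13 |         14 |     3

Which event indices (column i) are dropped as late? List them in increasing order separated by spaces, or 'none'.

i=0 t=1 v=3: → [1,5); WM=−∞
i=1 t=2 v=9: → [1,6); WM=−∞
i=2 t=5 v=7: → [1,9); WM=5
i=3 t=6 v=1: → [1,10); WM=5
i=4 t=4 v=3: → [1,10); WM=5
i=5 t=6 v=5: → [1,10); WM=6
i=6 t=7 v=3: → [1,11); WM=6
i=7 t=8 v=7: → [1,12); WM=6
i=8 t=17 v=7: → [17,21); WM=17
i=9 t=18 v=9: → [17,22); WM=17
i=10 t=19 v=1: → [17,23); WM=17
i=11 t=17 v=8: → [17,23); WM=19
i=12 t=19 v=6: → [17,23); WM=19
i=13 t=14 v=3: DROP (t<19-3); WM=19

13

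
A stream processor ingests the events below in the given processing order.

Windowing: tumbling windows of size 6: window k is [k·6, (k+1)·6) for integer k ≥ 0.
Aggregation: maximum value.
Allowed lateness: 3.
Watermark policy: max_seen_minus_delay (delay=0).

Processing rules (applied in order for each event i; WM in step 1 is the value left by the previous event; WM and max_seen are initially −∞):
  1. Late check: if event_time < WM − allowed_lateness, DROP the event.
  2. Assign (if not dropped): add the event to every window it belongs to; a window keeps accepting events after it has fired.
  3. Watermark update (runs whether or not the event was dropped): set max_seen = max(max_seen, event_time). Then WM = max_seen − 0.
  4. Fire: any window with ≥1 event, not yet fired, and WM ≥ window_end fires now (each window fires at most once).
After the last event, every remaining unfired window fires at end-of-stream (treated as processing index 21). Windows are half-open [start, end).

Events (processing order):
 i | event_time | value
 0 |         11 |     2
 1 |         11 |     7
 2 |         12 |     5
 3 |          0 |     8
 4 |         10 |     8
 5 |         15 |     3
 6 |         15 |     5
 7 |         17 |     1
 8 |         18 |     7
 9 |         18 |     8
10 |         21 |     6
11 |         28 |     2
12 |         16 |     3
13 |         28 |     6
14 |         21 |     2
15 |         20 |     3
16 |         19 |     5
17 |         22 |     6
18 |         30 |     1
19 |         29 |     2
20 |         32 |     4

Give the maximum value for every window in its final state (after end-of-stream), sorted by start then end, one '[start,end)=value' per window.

i=0 t=11 v=2: → [6,12); WM=11
i=1 t=11 v=7: → [6,12); WM=11
i=2 t=12 v=5: → [12,18); WM=12; [6,12) fires=7
i=3 t=0 v=8: DROP (t<12-3); WM=12
i=4 t=10 v=8: → [6,12); WM=12
i=5 t=15 v=3: → [12,18); WM=15
i=6 t=15 v=5: → [12,18); WM=15
i=7 t=17 v=1: → [12,18); WM=17
i=8 t=18 v=7: → [18,24); WM=18; [12,18) fires=5
i=9 t=18 v=8: → [18,24); WM=18
i=10 t=21 v=6: → [18,24); WM=21
i=11 t=28 v=2: → [24,30); WM=28; [18,24) fires=8
i=12 t=16 v=3: DROP (t<28-3); WM=28
i=13 t=28 v=6: → [24,30); WM=28
i=14 t=21 v=2: DROP (t<28-3); WM=28
i=15 t=20 v=3: DROP (t<28-3); WM=28
i=16 t=19 v=5: DROP (t<28-3); WM=28
i=17 t=22 v=6: DROP (t<28-3); WM=28
i=18 t=30 v=1: → [30,36); WM=30; [24,30) fires=6
i=19 t=29 v=2: → [24,30); WM=30
i=20 t=32 v=4: → [30,36); WM=32

[6,12)=8 [12,18)=5 [18,24)=8 [24,30)=6 [30,36)=4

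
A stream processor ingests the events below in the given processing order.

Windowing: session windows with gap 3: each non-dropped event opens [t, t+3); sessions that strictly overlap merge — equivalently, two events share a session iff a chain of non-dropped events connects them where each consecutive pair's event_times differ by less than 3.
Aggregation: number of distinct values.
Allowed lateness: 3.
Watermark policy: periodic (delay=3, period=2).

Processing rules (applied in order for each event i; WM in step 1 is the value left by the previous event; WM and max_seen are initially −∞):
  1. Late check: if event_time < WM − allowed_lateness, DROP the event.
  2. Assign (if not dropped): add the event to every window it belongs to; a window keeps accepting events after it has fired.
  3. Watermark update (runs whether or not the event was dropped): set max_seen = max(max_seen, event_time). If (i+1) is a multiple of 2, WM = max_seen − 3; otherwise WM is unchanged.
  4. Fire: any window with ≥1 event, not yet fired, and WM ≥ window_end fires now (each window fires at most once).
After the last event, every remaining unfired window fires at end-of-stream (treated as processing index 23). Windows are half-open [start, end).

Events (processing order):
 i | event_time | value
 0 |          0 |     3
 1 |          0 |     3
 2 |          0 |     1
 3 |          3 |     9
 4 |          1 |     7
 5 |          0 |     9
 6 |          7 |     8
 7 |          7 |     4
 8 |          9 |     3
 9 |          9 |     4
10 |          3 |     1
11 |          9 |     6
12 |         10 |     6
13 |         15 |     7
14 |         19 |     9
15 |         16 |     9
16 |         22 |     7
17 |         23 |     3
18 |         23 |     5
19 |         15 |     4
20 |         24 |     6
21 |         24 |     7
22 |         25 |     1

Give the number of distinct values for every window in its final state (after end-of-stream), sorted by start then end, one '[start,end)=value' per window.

i=0 t=0 v=3: → [0,3); WM=−∞
i=1 t=0 v=3: → [0,3); WM=-3
i=2 t=0 v=1: → [0,3); WM=-3
i=3 t=3 v=9: → [3,6); WM=0
i=4 t=1 v=7: → [0,6); WM=0
i=5 t=0 v=9: → [0,6); WM=0
i=6 t=7 v=8: → [7,10); WM=0
i=7 t=7 v=4: → [7,10); WM=4
i=8 t=9 v=3: → [7,12); WM=4
i=9 t=9 v=4: → [7,12); WM=6
i=10 t=3 v=1: → [0,6); WM=6
i=11 t=9 v=6: → [7,12); WM=6
i=12 t=10 v=6: → [7,13); WM=6
i=13 t=15 v=7: → [15,18); WM=12
i=14 t=19 v=9: → [19,22); WM=12
i=15 t=16 v=9: → [15,19); WM=16
i=16 t=22 v=7: → [22,25); WM=16
i=17 t=23 v=3: → [22,26); WM=20
i=18 t=23 v=5: → [22,26); WM=20
i=19 t=15 v=4: DROP (t<20-3); WM=20
i=20 t=24 v=6: → [22,27); WM=20
i=21 t=24 v=7: → [22,27); WM=21
i=22 t=25 v=1: → [22,28); WM=21

[0,6)=4 [7,13)=4 [15,19)=2 [19,22)=1 [22,28)=5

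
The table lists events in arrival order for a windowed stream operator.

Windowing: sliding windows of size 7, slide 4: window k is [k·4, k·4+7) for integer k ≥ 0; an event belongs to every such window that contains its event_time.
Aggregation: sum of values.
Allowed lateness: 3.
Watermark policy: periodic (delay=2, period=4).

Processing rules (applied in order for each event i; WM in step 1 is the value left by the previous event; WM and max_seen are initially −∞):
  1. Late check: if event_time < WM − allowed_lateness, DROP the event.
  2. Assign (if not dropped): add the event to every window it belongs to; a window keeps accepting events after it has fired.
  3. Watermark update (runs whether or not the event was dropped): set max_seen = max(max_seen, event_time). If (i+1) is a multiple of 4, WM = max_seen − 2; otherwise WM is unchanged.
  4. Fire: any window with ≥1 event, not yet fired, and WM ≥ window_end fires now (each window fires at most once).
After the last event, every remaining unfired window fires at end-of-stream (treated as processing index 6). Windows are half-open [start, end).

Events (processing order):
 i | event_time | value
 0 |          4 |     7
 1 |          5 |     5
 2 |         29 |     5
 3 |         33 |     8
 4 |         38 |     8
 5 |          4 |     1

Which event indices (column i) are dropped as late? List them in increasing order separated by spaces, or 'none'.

i=0 t=4 v=7: → [4,11),[0,7); WM=−∞
i=1 t=5 v=5: → [4,11),[0,7); WM=−∞
i=2 t=29 v=5: → [28,35),[24,31); WM=−∞
i=3 t=33 v=8: → [32,39),[28,35); WM=31; [0,7) fires=12 [4,11) fires=12 [24,31) fires=5
i=4 t=38 v=8: → [36,43),[32,39); WM=31
i=5 t=4 v=1: DROP (t<31-3); WM=31

5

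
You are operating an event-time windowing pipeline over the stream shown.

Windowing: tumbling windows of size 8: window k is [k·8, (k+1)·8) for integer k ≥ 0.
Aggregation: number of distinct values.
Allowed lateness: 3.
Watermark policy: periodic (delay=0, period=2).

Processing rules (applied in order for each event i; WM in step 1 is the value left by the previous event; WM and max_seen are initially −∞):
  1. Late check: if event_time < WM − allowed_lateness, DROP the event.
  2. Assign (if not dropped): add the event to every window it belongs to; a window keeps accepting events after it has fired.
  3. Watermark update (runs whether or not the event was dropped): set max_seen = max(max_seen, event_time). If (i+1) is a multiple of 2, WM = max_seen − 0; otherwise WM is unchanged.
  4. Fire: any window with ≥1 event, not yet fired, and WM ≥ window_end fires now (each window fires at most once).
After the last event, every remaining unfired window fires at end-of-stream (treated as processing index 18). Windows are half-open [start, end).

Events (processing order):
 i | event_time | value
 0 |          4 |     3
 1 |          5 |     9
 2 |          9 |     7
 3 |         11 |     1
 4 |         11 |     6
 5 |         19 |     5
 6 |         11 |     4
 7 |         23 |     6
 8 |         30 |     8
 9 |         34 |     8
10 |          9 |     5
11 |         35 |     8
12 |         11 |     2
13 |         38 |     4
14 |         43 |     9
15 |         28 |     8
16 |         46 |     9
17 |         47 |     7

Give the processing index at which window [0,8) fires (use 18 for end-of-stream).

i=0 t=4 v=3: → [0,8); WM=−∞
i=1 t=5 v=9: → [0,8); WM=5
i=2 t=9 v=7: → [8,16); WM=5
i=3 t=11 v=1: → [8,16); WM=11; [0,8) fires=2
i=4 t=11 v=6: → [8,16); WM=11
i=5 t=19 v=5: → [16,24); WM=19; [8,16) fires=3
i=6 t=11 v=4: DROP (t<19-3); WM=19
i=7 t=23 v=6: → [16,24); WM=23
i=8 t=30 v=8: → [24,32); WM=23
i=9 t=34 v=8: → [32,40); WM=34; [16,24) fires=2 [24,32) fires=1
i=10 t=9 v=5: DROP (t<34-3); WM=34
i=11 t=35 v=8: → [32,40); WM=35
i=12 t=11 v=2: DROP (t<35-3); WM=35
i=13 t=38 v=4: → [32,40); WM=38
i=14 t=43 v=9: → [40,48); WM=38
i=15 t=28 v=8: DROP (t<38-3); WM=43; [32,40) fires=2
i=16 t=46 v=9: → [40,48); WM=43
i=17 t=47 v=7: → [40,48); WM=47

3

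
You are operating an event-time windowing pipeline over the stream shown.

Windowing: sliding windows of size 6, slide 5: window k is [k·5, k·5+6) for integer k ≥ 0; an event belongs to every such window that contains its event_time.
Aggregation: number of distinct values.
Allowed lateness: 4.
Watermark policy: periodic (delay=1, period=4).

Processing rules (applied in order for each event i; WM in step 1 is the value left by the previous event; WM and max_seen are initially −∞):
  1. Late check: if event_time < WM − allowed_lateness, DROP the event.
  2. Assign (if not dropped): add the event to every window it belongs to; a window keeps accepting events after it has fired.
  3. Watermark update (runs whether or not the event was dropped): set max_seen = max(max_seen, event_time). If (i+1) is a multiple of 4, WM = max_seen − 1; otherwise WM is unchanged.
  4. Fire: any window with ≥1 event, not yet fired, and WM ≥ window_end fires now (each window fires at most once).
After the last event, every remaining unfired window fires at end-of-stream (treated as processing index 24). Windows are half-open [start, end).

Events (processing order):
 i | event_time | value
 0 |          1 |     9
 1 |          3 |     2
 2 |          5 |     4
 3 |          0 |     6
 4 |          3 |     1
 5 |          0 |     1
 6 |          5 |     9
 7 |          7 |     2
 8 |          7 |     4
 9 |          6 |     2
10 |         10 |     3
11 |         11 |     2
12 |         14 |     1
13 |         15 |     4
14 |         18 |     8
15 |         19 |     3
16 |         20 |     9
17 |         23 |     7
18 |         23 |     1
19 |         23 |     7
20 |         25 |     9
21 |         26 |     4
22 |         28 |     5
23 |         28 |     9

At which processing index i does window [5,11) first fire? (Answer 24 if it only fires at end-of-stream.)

i=0 t=1 v=9: → [0,6); WM=−∞
i=1 t=3 v=2: → [0,6); WM=−∞
i=2 t=5 v=4: → [5,11),[0,6); WM=−∞
i=3 t=0 v=6: → [0,6); WM=4
i=4 t=3 v=1: → [0,6); WM=4
i=5 t=0 v=1: → [0,6); WM=4
i=6 t=5 v=9: → [5,11),[0,6); WM=4
i=7 t=7 v=2: → [5,11); WM=6; [0,6) fires=5
i=8 t=7 v=4: → [5,11); WM=6
i=9 t=6 v=2: → [5,11); WM=6
i=10 t=10 v=3: → [10,16),[5,11); WM=6
i=11 t=11 v=2: → [10,16); WM=10
i=12 t=14 v=1: → [10,16); WM=10
i=13 t=15 v=4: → [15,21),[10,16); WM=10
i=14 t=18 v=8: → [15,21); WM=10
i=15 t=19 v=3: → [15,21); WM=18; [5,11) fires=4 [10,16) fires=4
i=16 t=20 v=9: → [20,26),[15,21); WM=18
i=17 t=23 v=7: → [20,26); WM=18
i=18 t=23 v=1: → [20,26); WM=18
i=19 t=23 v=7: → [20,26); WM=22; [15,21) fires=4
i=20 t=25 v=9: → [25,31),[20,26); WM=22
i=21 t=26 v=4: → [25,31); WM=22
i=22 t=28 v=5: → [25,31); WM=22
i=23 t=28 v=9: → [25,31); WM=27; [20,26) fires=3

15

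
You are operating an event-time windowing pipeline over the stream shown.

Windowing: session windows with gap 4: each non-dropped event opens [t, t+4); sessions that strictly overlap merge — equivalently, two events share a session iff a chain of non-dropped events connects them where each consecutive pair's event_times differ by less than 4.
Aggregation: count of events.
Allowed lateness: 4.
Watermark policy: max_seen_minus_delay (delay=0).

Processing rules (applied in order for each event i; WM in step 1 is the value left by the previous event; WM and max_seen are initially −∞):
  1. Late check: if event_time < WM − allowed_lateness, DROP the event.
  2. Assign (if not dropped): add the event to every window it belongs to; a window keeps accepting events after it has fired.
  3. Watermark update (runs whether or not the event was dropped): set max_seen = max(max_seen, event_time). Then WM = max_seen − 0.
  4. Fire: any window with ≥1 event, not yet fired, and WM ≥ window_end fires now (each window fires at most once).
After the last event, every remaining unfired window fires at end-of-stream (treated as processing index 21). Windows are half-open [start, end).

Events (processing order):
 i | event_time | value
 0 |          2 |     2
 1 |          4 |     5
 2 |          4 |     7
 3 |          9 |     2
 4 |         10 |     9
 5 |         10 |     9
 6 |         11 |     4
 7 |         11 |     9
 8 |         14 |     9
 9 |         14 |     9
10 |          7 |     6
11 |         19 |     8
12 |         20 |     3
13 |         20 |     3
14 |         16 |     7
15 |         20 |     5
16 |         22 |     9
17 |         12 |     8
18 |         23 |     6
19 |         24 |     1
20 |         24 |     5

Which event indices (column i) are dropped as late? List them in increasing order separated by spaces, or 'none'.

10 17

i=0 t=2 v=2: → [2,6); WM=2
i=1 t=4 v=5: → [2,8); WM=4
i=2 t=4 v=7: → [2,8); WM=4
i=3 t=9 v=2: → [9,13); WM=9
i=4 t=10 v=9: → [9,14); WM=10
i=5 t=10 v=9: → [9,14); WM=10
i=6 t=11 v=4: → [9,15); WM=11
i=7 t=11 v=9: → [9,15); WM=11
i=8 t=14 v=9: → [9,18); WM=14
i=9 t=14 v=9: → [9,18); WM=14
i=10 t=7 v=6: DROP (t<14-4); WM=14
i=11 t=19 v=8: → [19,23); WM=19
i=12 t=20 v=3: → [19,24); WM=20
i=13 t=20 v=3: → [19,24); WM=20
i=14 t=16 v=7: → [9,24); WM=20
i=15 t=20 v=5: → [9,24); WM=20
i=16 t=22 v=9: → [9,26); WM=22
i=17 t=12 v=8: DROP (t<22-4); WM=22
i=18 t=23 v=6: → [9,27); WM=23
i=19 t=24 v=1: → [9,28); WM=24
i=20 t=24 v=5: → [9,28); WM=24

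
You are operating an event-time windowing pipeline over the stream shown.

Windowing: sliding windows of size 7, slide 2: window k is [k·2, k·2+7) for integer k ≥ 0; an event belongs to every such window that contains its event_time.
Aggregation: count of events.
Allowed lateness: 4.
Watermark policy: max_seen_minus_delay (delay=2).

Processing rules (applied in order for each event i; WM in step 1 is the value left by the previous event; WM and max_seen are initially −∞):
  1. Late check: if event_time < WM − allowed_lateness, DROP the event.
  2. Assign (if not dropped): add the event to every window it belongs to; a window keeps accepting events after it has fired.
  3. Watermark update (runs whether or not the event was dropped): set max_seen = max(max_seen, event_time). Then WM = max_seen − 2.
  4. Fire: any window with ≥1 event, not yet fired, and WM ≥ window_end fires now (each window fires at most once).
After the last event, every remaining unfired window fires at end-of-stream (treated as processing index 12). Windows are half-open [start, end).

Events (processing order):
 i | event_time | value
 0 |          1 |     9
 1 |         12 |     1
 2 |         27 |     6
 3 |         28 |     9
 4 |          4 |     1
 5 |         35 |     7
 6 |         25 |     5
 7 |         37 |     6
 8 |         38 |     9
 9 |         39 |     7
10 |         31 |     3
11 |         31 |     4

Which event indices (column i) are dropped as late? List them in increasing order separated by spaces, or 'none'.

i=0 t=1 v=9: → [0,7); WM=-1
i=1 t=12 v=1: → [12,19),[10,17),[8,15),[6,13); WM=10; [0,7) fires=1
i=2 t=27 v=6: → [26,33),[24,31),[22,29); WM=25; [6,13) fires=1 [8,15) fires=1 [10,17) fires=1 [12,19) fires=1
i=3 t=28 v=9: → [28,35),[26,33),[24,31),[22,29); WM=26
i=4 t=4 v=1: DROP (t<26-4); WM=26
i=5 t=35 v=7: → [34,41),[32,39),[30,37); WM=33; [22,29) fires=2 [24,31) fires=2 [26,33) fires=2
i=6 t=25 v=5: DROP (t<33-4); WM=33
i=7 t=37 v=6: → [36,43),[34,41),[32,39); WM=35; [28,35) fires=1
i=8 t=38 v=9: → [38,45),[36,43),[34,41),[32,39); WM=36
i=9 t=39 v=7: → [38,45),[36,43),[34,41); WM=37; [30,37) fires=1
i=10 t=31 v=3: DROP (t<37-4); WM=37
i=11 t=31 v=4: DROP (t<37-4); WM=37

4 6 10 11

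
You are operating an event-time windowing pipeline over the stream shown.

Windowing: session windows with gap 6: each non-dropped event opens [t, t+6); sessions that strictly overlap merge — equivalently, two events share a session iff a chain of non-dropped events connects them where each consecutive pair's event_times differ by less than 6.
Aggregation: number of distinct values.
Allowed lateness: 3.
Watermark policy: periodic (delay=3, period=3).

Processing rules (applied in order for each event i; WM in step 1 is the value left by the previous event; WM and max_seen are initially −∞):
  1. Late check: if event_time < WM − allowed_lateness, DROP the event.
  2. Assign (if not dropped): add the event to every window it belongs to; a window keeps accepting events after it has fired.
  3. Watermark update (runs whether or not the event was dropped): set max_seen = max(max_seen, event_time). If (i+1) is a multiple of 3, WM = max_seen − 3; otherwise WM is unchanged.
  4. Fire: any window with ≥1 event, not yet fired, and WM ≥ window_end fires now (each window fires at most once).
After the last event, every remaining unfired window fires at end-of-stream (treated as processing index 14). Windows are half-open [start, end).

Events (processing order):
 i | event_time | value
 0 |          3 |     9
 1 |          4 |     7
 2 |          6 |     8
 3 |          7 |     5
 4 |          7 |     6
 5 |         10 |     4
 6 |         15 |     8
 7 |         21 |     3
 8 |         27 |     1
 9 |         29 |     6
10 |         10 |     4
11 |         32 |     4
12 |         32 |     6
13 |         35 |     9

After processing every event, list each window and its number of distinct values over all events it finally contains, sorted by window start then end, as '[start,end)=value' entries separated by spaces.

i=0 t=3 v=9: → [3,9); WM=−∞
i=1 t=4 v=7: → [3,10); WM=−∞
i=2 t=6 v=8: → [3,12); WM=3
i=3 t=7 v=5: → [3,13); WM=3
i=4 t=7 v=6: → [3,13); WM=3
i=5 t=10 v=4: → [3,16); WM=7
i=6 t=15 v=8: → [3,21); WM=7
i=7 t=21 v=3: → [21,27); WM=7
i=8 t=27 v=1: → [27,33); WM=24
i=9 t=29 v=6: → [27,35); WM=24
i=10 t=10 v=4: DROP (t<24-3); WM=24
i=11 t=32 v=4: → [27,38); WM=29
i=12 t=32 v=6: → [27,38); WM=29
i=13 t=35 v=9: → [27,41); WM=29

[3,21)=6 [21,27)=1 [27,41)=4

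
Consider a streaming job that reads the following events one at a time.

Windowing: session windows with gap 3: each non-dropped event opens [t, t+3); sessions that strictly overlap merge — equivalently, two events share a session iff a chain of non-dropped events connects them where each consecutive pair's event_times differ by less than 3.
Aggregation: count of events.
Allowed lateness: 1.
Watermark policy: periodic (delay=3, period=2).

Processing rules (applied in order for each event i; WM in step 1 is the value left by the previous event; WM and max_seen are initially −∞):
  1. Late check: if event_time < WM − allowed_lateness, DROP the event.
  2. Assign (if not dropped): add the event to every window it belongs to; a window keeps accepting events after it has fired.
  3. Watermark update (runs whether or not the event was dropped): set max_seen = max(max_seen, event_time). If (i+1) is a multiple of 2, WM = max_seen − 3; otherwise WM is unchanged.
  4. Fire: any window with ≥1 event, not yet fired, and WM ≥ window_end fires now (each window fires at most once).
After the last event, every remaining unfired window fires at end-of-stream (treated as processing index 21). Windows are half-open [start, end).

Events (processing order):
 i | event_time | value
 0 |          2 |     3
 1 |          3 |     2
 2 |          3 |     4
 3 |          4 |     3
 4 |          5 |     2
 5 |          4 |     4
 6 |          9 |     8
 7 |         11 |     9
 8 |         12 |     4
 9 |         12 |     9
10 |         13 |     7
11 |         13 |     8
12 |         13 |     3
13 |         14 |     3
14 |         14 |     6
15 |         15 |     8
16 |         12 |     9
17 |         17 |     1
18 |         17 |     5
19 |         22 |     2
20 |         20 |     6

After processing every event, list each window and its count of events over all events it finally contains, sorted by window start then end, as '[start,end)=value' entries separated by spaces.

i=0 t=2 v=3: → [2,5); WM=−∞
i=1 t=3 v=2: → [2,6); WM=0
i=2 t=3 v=4: → [2,6); WM=0
i=3 t=4 v=3: → [2,7); WM=1
i=4 t=5 v=2: → [2,8); WM=1
i=5 t=4 v=4: → [2,8); WM=2
i=6 t=9 v=8: → [9,12); WM=2
i=7 t=11 v=9: → [9,14); WM=8
i=8 t=12 v=4: → [9,15); WM=8
i=9 t=12 v=9: → [9,15); WM=9
i=10 t=13 v=7: → [9,16); WM=9
i=11 t=13 v=8: → [9,16); WM=10
i=12 t=13 v=3: → [9,16); WM=10
i=13 t=14 v=3: → [9,17); WM=11
i=14 t=14 v=6: → [9,17); WM=11
i=15 t=15 v=8: → [9,18); WM=12
i=16 t=12 v=9: → [9,18); WM=12
i=17 t=17 v=1: → [9,20); WM=14
i=18 t=17 v=5: → [9,20); WM=14
i=19 t=22 v=2: → [22,25); WM=19
i=20 t=20 v=6: → [20,25); WM=19

[2,8)=6 [9,20)=13 [20,25)=2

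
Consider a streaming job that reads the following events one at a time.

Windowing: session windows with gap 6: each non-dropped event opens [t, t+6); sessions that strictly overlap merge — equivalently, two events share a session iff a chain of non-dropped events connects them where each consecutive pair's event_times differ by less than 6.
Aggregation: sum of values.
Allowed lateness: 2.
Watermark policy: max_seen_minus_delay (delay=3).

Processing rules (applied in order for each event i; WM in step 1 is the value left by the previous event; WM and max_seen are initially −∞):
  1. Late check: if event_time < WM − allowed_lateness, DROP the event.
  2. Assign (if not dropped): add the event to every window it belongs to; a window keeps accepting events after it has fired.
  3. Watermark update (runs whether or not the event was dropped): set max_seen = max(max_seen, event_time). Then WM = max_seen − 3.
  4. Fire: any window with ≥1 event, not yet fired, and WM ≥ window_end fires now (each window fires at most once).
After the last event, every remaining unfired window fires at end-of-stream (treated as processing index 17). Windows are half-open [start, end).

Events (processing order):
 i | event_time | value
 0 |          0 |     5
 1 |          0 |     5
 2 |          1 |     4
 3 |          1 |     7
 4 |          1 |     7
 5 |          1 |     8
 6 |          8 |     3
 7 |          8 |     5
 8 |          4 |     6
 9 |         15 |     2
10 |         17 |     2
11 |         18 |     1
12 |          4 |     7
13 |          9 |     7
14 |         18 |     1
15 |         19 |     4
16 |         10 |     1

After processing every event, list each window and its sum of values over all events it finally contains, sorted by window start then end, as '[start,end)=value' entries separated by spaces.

[0,14)=50 [15,25)=10

i=0 t=0 v=5: → [0,6); WM=-3
i=1 t=0 v=5: → [0,6); WM=-3
i=2 t=1 v=4: → [0,7); WM=-2
i=3 t=1 v=7: → [0,7); WM=-2
i=4 t=1 v=7: → [0,7); WM=-2
i=5 t=1 v=8: → [0,7); WM=-2
i=6 t=8 v=3: → [8,14); WM=5
i=7 t=8 v=5: → [8,14); WM=5
i=8 t=4 v=6: → [0,14); WM=5
i=9 t=15 v=2: → [15,21); WM=12
i=10 t=17 v=2: → [15,23); WM=14
i=11 t=18 v=1: → [15,24); WM=15
i=12 t=4 v=7: DROP (t<15-2); WM=15
i=13 t=9 v=7: DROP (t<15-2); WM=15
i=14 t=18 v=1: → [15,24); WM=15
i=15 t=19 v=4: → [15,25); WM=16
i=16 t=10 v=1: DROP (t<16-2); WM=16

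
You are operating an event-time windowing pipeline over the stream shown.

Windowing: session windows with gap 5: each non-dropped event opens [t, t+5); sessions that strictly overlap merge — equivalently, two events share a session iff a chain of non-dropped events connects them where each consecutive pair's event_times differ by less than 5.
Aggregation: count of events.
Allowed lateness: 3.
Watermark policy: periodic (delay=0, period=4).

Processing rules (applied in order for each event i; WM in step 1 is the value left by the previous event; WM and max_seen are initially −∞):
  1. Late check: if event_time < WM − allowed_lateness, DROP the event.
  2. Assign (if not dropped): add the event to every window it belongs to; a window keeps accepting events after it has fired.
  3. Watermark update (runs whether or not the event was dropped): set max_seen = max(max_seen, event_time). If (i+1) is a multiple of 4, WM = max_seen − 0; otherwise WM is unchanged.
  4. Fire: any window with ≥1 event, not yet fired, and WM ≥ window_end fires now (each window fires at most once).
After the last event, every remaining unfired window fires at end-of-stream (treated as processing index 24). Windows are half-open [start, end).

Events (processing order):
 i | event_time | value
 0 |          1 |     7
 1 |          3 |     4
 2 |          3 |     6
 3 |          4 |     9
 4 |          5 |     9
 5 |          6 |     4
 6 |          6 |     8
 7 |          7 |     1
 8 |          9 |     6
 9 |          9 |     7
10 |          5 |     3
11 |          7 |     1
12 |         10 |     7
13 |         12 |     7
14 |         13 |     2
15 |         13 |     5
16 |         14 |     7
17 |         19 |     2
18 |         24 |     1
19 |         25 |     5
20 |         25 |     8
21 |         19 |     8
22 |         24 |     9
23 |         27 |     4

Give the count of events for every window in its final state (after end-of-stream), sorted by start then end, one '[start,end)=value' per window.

[1,19)=17 [19,24)=1 [24,32)=5

i=0 t=1 v=7: → [1,6); WM=−∞
i=1 t=3 v=4: → [1,8); WM=−∞
i=2 t=3 v=6: → [1,8); WM=−∞
i=3 t=4 v=9: → [1,9); WM=4
i=4 t=5 v=9: → [1,10); WM=4
i=5 t=6 v=4: → [1,11); WM=4
i=6 t=6 v=8: → [1,11); WM=4
i=7 t=7 v=1: → [1,12); WM=7
i=8 t=9 v=6: → [1,14); WM=7
i=9 t=9 v=7: → [1,14); WM=7
i=10 t=5 v=3: → [1,14); WM=7
i=11 t=7 v=1: → [1,14); WM=9
i=12 t=10 v=7: → [1,15); WM=9
i=13 t=12 v=7: → [1,17); WM=9
i=14 t=13 v=2: → [1,18); WM=9
i=15 t=13 v=5: → [1,18); WM=13
i=16 t=14 v=7: → [1,19); WM=13
i=17 t=19 v=2: → [19,24); WM=13
i=18 t=24 v=1: → [24,29); WM=13
i=19 t=25 v=5: → [24,30); WM=25
i=20 t=25 v=8: → [24,30); WM=25
i=21 t=19 v=8: DROP (t<25-3); WM=25
i=22 t=24 v=9: → [24,30); WM=25
i=23 t=27 v=4: → [24,32); WM=27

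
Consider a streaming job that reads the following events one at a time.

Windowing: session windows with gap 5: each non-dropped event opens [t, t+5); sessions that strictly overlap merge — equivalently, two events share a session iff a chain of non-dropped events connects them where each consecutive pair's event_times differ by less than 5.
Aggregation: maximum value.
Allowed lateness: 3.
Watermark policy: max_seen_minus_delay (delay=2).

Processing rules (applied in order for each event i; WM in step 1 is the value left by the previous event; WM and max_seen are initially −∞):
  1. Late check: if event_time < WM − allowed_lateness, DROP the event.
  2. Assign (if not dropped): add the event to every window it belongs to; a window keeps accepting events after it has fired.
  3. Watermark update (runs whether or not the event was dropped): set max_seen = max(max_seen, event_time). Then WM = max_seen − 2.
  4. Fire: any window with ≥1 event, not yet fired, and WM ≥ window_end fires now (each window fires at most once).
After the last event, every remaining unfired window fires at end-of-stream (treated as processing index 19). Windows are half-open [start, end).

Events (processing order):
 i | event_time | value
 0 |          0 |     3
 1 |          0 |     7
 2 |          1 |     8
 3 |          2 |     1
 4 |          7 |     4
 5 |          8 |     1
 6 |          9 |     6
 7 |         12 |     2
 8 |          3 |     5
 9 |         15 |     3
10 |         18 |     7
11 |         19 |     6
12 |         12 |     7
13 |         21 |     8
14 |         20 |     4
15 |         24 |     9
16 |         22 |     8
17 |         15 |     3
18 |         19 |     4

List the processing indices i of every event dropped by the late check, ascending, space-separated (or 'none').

i=0 t=0 v=3: → [0,5); WM=-2
i=1 t=0 v=7: → [0,5); WM=-2
i=2 t=1 v=8: → [0,6); WM=-1
i=3 t=2 v=1: → [0,7); WM=0
i=4 t=7 v=4: → [7,12); WM=5
i=5 t=8 v=1: → [7,13); WM=6
i=6 t=9 v=6: → [7,14); WM=7
i=7 t=12 v=2: → [7,17); WM=10
i=8 t=3 v=5: DROP (t<10-3); WM=10
i=9 t=15 v=3: → [7,20); WM=13
i=10 t=18 v=7: → [7,23); WM=16
i=11 t=19 v=6: → [7,24); WM=17
i=12 t=12 v=7: DROP (t<17-3); WM=17
i=13 t=21 v=8: → [7,26); WM=19
i=14 t=20 v=4: → [7,26); WM=19
i=15 t=24 v=9: → [7,29); WM=22
i=16 t=22 v=8: → [7,29); WM=22
i=17 t=15 v=3: DROP (t<22-3); WM=22
i=18 t=19 v=4: → [7,29); WM=22

8 12 17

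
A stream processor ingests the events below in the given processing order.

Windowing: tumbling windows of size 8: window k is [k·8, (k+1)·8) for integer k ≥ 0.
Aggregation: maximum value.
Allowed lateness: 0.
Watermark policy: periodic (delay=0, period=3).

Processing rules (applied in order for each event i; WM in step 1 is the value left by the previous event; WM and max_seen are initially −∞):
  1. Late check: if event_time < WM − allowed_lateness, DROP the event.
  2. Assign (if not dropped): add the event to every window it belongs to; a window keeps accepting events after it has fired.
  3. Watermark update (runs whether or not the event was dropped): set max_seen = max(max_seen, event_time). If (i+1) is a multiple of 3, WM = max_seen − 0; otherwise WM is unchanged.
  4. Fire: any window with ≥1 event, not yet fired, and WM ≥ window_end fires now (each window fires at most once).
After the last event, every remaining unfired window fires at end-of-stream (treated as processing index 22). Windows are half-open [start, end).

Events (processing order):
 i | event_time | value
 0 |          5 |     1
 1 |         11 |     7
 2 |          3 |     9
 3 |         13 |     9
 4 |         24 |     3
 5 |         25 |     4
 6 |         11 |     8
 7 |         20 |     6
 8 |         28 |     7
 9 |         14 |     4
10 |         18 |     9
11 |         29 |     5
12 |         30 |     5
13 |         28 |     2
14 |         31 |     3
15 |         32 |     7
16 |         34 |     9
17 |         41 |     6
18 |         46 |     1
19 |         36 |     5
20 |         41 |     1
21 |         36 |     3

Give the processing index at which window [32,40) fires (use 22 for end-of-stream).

i=0 t=5 v=1: → [0,8); WM=−∞
i=1 t=11 v=7: → [8,16); WM=−∞
i=2 t=3 v=9: → [0,8); WM=11; [0,8) fires=9
i=3 t=13 v=9: → [8,16); WM=11
i=4 t=24 v=3: → [24,32); WM=11
i=5 t=25 v=4: → [24,32); WM=25; [8,16) fires=9
i=6 t=11 v=8: DROP (t<25-0); WM=25
i=7 t=20 v=6: DROP (t<25-0); WM=25
i=8 t=28 v=7: → [24,32); WM=28
i=9 t=14 v=4: DROP (t<28-0); WM=28
i=10 t=18 v=9: DROP (t<28-0); WM=28
i=11 t=29 v=5: → [24,32); WM=29
i=12 t=30 v=5: → [24,32); WM=29
i=13 t=28 v=2: DROP (t<29-0); WM=29
i=14 t=31 v=3: → [24,32); WM=31
i=15 t=32 v=7: → [32,40); WM=31
i=16 t=34 v=9: → [32,40); WM=31
i=17 t=41 v=6: → [40,48); WM=41; [24,32) fires=7 [32,40) fires=9
i=18 t=46 v=1: → [40,48); WM=41
i=19 t=36 v=5: DROP (t<41-0); WM=41
i=20 t=41 v=1: → [40,48); WM=46
i=21 t=36 v=3: DROP (t<46-0); WM=46

17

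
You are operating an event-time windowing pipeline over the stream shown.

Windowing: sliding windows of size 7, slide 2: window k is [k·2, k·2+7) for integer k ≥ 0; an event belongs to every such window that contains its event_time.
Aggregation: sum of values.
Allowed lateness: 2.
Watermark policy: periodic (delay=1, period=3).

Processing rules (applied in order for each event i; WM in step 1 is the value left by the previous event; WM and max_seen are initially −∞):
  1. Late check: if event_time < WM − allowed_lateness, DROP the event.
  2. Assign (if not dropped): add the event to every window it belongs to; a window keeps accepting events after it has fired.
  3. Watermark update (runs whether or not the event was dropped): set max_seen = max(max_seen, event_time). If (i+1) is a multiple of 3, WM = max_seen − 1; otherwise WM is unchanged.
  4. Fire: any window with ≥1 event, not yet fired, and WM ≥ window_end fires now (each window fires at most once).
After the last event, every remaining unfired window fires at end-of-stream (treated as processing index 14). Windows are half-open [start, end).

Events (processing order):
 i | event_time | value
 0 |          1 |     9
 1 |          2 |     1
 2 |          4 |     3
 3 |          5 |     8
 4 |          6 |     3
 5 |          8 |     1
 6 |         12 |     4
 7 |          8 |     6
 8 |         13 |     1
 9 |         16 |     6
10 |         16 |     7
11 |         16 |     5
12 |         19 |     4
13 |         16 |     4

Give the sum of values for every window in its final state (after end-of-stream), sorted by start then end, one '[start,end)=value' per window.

i=0 t=1 v=9: → [0,7); WM=−∞
i=1 t=2 v=1: → [2,9),[0,7); WM=−∞
i=2 t=4 v=3: → [4,11),[2,9),[0,7); WM=3
i=3 t=5 v=8: → [4,11),[2,9),[0,7); WM=3
i=4 t=6 v=3: → [6,13),[4,11),[2,9),[0,7); WM=3
i=5 t=8 v=1: → [8,15),[6,13),[4,11),[2,9); WM=7; [0,7) fires=24
i=6 t=12 v=4: → [12,19),[10,17),[8,15),[6,13); WM=7
i=7 t=8 v=6: → [8,15),[6,13),[4,11),[2,9); WM=7
i=8 t=13 v=1: → [12,19),[10,17),[8,15); WM=12; [2,9) fires=22 [4,11) fires=21
i=9 t=16 v=6: → [16,23),[14,21),[12,19),[10,17); WM=12
i=10 t=16 v=7: → [16,23),[14,21),[12,19),[10,17); WM=12
i=11 t=16 v=5: → [16,23),[14,21),[12,19),[10,17); WM=15; [6,13) fires=14 [8,15) fires=12
i=12 t=19 v=4: → [18,25),[16,23),[14,21); WM=15
i=13 t=16 v=4: → [16,23),[14,21),[12,19),[10,17); WM=15

[0,7)=24 [2,9)=22 [4,11)=21 [6,13)=14 [8,15)=12 [10,17)=27 [12,19)=27 [14,21)=26 [16,23)=26 [18,25)=4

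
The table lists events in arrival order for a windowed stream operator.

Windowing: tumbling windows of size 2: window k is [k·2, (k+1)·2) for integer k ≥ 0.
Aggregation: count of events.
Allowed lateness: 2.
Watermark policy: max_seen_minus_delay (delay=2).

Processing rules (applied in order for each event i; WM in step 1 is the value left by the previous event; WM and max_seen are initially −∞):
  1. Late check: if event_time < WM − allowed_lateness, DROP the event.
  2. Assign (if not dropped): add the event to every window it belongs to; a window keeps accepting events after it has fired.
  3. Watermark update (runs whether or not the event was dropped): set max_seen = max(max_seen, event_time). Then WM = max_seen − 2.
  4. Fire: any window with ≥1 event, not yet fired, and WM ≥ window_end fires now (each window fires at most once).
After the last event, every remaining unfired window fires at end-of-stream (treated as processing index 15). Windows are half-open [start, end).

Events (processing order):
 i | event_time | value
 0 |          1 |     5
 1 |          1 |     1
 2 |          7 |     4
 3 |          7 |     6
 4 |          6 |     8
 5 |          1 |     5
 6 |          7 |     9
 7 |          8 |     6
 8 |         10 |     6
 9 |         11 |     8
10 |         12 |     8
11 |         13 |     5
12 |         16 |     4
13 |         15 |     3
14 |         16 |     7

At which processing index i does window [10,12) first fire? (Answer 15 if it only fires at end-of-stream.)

i=0 t=1 v=5: → [0,2); WM=-1
i=1 t=1 v=1: → [0,2); WM=-1
i=2 t=7 v=4: → [6,8); WM=5; [0,2) fires=2
i=3 t=7 v=6: → [6,8); WM=5
i=4 t=6 v=8: → [6,8); WM=5
i=5 t=1 v=5: DROP (t<5-2); WM=5
i=6 t=7 v=9: → [6,8); WM=5
i=7 t=8 v=6: → [8,10); WM=6
i=8 t=10 v=6: → [10,12); WM=8; [6,8) fires=4
i=9 t=11 v=8: → [10,12); WM=9
i=10 t=12 v=8: → [12,14); WM=10; [8,10) fires=1
i=11 t=13 v=5: → [12,14); WM=11
i=12 t=16 v=4: → [16,18); WM=14; [10,12) fires=2 [12,14) fires=2
i=13 t=15 v=3: → [14,16); WM=14
i=14 t=16 v=7: → [16,18); WM=14

12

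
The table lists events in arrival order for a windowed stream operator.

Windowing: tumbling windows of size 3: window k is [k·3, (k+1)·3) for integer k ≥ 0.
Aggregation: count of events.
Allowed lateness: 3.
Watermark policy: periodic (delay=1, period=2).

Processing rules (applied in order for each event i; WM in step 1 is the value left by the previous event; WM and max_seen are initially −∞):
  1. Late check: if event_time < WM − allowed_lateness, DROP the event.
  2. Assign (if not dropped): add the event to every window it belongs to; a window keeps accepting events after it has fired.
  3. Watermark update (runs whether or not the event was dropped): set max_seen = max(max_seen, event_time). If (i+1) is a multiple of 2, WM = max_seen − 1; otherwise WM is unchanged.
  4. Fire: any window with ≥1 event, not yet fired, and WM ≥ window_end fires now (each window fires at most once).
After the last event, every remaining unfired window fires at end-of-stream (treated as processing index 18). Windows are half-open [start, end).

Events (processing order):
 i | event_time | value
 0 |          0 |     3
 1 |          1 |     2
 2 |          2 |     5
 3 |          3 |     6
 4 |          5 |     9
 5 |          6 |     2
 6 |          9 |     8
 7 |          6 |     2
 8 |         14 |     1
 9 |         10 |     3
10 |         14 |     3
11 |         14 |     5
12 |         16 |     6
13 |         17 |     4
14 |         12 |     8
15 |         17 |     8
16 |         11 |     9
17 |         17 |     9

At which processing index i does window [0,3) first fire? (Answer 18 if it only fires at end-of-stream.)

5

i=0 t=0 v=3: → [0,3); WM=−∞
i=1 t=1 v=2: → [0,3); WM=0
i=2 t=2 v=5: → [0,3); WM=0
i=3 t=3 v=6: → [3,6); WM=2
i=4 t=5 v=9: → [3,6); WM=2
i=5 t=6 v=2: → [6,9); WM=5; [0,3) fires=3
i=6 t=9 v=8: → [9,12); WM=5
i=7 t=6 v=2: → [6,9); WM=8; [3,6) fires=2
i=8 t=14 v=1: → [12,15); WM=8
i=9 t=10 v=3: → [9,12); WM=13; [6,9) fires=2 [9,12) fires=2
i=10 t=14 v=3: → [12,15); WM=13
i=11 t=14 v=5: → [12,15); WM=13
i=12 t=16 v=6: → [15,18); WM=13
i=13 t=17 v=4: → [15,18); WM=16; [12,15) fires=3
i=14 t=12 v=8: DROP (t<16-3); WM=16
i=15 t=17 v=8: → [15,18); WM=16
i=16 t=11 v=9: DROP (t<16-3); WM=16
i=17 t=17 v=9: → [15,18); WM=16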